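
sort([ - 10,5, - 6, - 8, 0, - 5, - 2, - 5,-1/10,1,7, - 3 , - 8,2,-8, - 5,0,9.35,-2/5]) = [ - 10 , - 8, -8,-8 , - 6,-5, - 5, - 5,-3 ,-2,  -  2/5, - 1/10, 0,0 , 1,2,5, 7, 9.35] 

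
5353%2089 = 1175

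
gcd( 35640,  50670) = 90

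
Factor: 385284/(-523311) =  - 2^2* 17^( - 1 )*31^( - 1)*97^1=   -  388/527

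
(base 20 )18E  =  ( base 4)20332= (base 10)574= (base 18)1dg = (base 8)1076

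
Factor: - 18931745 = -5^1 *7^1*540907^1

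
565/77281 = 565/77281 = 0.01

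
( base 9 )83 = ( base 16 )4b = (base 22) 39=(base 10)75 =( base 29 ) 2H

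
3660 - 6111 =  - 2451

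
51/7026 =17/2342 =0.01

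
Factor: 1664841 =3^1*269^1*2063^1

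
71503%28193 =15117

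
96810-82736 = 14074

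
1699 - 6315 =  - 4616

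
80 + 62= 142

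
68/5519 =68/5519 = 0.01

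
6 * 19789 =118734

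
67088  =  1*67088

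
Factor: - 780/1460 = -3^1*13^1*73^( - 1 ) = - 39/73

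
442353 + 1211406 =1653759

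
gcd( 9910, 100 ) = 10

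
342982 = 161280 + 181702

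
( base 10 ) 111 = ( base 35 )36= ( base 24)4f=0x6F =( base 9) 133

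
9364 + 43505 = 52869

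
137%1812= 137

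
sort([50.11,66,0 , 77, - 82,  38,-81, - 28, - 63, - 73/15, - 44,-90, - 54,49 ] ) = [ - 90, - 82,- 81, - 63, - 54, - 44,  -  28,-73/15,0,38, 49,  50.11, 66,77]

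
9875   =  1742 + 8133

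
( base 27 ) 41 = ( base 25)49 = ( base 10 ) 109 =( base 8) 155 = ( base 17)67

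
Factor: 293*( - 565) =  - 165545=- 5^1* 113^1*293^1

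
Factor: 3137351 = 7^1*448193^1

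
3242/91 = 3242/91= 35.63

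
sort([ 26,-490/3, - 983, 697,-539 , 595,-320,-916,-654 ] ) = [ - 983,-916, - 654,-539,  -  320, - 490/3, 26,595,697]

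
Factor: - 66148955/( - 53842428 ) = 2^ ( - 2)* 3^(- 3)*5^1*17^1*19^ ( - 2) *1381^ (-1)*778223^1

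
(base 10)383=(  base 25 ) F8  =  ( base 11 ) 319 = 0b101111111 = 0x17f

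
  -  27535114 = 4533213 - 32068327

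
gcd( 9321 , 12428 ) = 3107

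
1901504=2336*814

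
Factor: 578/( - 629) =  - 34/37= - 2^1*17^1*37^( - 1) 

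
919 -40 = 879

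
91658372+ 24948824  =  116607196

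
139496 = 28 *4982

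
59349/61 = 972 + 57/61= 972.93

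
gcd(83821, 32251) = 1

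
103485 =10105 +93380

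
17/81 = 17/81= 0.21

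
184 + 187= 371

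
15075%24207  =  15075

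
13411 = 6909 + 6502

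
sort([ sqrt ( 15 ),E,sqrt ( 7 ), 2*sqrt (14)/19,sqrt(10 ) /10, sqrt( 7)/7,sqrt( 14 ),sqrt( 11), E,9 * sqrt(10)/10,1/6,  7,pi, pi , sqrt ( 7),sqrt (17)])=[ 1/6,sqrt(10) /10,sqrt( 7)/7, 2*sqrt(14 )/19,sqrt(7),  sqrt(7 ) , E, E,9 * sqrt( 10)/10, pi,pi, sqrt(11 ),sqrt(14),sqrt( 15 ),sqrt(17 ), 7 ] 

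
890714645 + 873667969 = 1764382614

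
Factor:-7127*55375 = -394657625 = -5^3 *443^1*7127^1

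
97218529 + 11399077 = 108617606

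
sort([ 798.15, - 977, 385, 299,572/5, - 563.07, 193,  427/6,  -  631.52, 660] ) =[ - 977, -631.52,  -  563.07, 427/6, 572/5 , 193, 299,385, 660, 798.15] 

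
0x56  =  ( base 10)86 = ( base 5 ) 321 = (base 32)2m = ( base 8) 126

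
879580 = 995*884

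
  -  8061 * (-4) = 32244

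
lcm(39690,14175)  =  198450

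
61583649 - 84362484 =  - 22778835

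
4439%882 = 29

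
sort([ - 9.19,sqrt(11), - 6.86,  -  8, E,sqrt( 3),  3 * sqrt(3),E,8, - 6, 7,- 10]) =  [  -  10,  -  9.19, - 8,  -  6.86,-6,sqrt(3 ),E,E,sqrt(11),3*sqrt(3),7,8] 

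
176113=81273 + 94840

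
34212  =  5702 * 6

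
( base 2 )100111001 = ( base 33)9G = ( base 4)10321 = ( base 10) 313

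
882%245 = 147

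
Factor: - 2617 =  - 2617^1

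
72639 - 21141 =51498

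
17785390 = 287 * 61970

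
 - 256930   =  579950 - 836880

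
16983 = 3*5661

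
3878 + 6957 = 10835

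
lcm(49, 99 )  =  4851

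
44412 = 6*7402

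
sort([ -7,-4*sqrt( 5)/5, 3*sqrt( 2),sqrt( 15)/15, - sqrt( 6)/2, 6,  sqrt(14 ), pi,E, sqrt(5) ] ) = [ - 7, - 4 * sqrt(  5)/5, - sqrt( 6)/2,  sqrt(15 )/15,sqrt(5 ) , E, pi, sqrt( 14),3*sqrt( 2 ) , 6] 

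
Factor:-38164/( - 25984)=2^( - 5)* 47^1 = 47/32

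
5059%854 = 789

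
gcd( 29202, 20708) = 62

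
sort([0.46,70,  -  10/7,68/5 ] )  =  [ - 10/7, 0.46 , 68/5, 70]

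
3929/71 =55 + 24/71 = 55.34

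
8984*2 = 17968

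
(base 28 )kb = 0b1000111011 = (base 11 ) 47a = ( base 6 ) 2351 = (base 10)571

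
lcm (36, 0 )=0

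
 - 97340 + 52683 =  - 44657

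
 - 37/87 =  - 37/87 = - 0.43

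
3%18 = 3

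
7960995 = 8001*995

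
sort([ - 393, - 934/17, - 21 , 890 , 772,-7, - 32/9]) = [-393,  -  934/17 , - 21, - 7, -32/9,772, 890]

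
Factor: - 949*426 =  - 2^1 * 3^1*13^1*71^1*73^1= - 404274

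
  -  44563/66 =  - 676 + 53/66 = - 675.20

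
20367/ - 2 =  - 10184 + 1/2 = - 10183.50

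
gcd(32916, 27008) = 844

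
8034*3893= 31276362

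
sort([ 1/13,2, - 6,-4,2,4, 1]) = [ - 6, - 4,1/13,  1,2,2, 4 ]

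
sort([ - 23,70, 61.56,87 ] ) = [  -  23,61.56, 70, 87] 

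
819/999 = 91/111 = 0.82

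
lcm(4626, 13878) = 13878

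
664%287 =90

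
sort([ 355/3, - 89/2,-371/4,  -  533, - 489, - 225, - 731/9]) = [-533, - 489, - 225, - 371/4, - 731/9, - 89/2, 355/3]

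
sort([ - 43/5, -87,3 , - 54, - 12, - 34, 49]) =[ - 87 , - 54, - 34, -12, - 43/5,3,49 ]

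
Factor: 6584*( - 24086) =-158582224 = -2^4 *823^1*12043^1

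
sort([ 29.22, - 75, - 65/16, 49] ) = [ - 75, - 65/16,29.22,49] 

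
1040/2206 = 520/1103 = 0.47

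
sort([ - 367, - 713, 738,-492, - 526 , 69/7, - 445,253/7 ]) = [ - 713,  -  526 , - 492 ,-445, - 367,69/7,253/7, 738 ] 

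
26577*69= 1833813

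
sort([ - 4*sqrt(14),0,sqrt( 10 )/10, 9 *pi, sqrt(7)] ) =[ - 4*sqrt(14) , 0,sqrt ( 10)/10 , sqrt(7 ),9*pi ] 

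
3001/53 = 56 + 33/53 = 56.62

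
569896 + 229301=799197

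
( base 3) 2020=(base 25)2A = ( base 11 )55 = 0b111100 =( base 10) 60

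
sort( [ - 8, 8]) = [-8,8] 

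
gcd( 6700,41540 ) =1340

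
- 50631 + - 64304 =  - 114935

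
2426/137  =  2426/137=   17.71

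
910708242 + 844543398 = 1755251640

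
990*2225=2202750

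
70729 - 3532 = 67197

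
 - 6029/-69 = 6029/69 = 87.38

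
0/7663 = 0 = 0.00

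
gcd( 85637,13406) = 1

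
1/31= 1/31 = 0.03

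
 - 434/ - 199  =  434/199 = 2.18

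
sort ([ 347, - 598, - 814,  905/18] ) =[ - 814, - 598,905/18 , 347]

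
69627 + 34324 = 103951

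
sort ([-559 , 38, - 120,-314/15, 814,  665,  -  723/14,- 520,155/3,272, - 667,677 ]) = [-667,-559, - 520,  -  120,  -  723/14, - 314/15,  38,155/3,272,665, 677 , 814] 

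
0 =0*114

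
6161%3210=2951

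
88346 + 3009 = 91355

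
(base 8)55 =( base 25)1k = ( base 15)30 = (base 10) 45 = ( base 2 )101101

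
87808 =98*896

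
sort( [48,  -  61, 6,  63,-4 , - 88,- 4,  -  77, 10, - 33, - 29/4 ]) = [-88, - 77, - 61, - 33, - 29/4, - 4, - 4,6, 10, 48,63] 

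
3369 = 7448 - 4079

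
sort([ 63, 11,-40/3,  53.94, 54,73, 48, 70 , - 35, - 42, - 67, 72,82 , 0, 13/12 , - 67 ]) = [ - 67, - 67, - 42, - 35, - 40/3, 0,  13/12,11,48,53.94,54,  63  ,  70,72, 73,82] 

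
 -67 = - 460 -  - 393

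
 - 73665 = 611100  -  684765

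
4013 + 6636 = 10649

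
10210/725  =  14+12/145  =  14.08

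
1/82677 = 1/82677=0.00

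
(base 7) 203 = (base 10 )101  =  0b1100101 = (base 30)3B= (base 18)5b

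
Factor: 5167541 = 17^1* 449^1 * 677^1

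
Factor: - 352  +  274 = - 2^1*3^1*13^1  =  - 78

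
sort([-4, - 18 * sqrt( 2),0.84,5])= [ - 18 * sqrt( 2), - 4,0.84,  5] 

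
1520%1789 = 1520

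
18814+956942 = 975756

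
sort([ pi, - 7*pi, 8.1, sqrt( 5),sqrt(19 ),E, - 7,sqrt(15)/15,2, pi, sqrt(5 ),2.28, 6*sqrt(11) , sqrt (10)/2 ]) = [-7*pi, - 7,sqrt( 15)/15, sqrt(10)/2  ,  2, sqrt( 5), sqrt (5),2.28, E, pi,  pi, sqrt(19 ),8.1,6*sqrt(11)] 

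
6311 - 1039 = 5272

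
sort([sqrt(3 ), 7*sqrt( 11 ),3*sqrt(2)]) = [ sqrt( 3 ), 3*sqrt( 2),7*sqrt(11 ) ]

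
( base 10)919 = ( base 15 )414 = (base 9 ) 1231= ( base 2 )1110010111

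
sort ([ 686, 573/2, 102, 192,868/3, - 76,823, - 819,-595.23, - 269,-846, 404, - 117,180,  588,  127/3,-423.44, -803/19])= [ - 846, - 819,-595.23, - 423.44,-269, - 117, - 76,  -  803/19, 127/3,  102,180,192, 573/2, 868/3,  404,  588,686,823 ]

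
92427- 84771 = 7656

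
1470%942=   528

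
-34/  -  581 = 34/581 = 0.06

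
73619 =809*91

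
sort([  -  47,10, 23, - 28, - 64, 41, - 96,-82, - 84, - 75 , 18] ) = [ - 96,- 84,  -  82, - 75, - 64, - 47,-28,10, 18,23, 41 ] 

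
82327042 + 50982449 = 133309491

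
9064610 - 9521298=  -456688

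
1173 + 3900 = 5073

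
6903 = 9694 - 2791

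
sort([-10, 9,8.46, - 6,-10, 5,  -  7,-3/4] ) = [-10,-10, - 7, - 6,-3/4,5,8.46,9 ]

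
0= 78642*0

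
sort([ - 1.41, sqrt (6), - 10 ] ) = [ - 10,- 1.41, sqrt( 6) ]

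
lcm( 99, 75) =2475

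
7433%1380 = 533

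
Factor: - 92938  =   - 2^1 * 31^1 * 1499^1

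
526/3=175 + 1/3 =175.33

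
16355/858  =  16355/858=19.06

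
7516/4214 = 3758/2107 = 1.78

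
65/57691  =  65/57691 = 0.00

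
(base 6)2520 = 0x270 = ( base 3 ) 212010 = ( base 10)624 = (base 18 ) 1GC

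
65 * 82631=5371015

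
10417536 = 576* 18086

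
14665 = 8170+6495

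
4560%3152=1408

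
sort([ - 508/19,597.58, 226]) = [ -508/19, 226, 597.58]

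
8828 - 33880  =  -25052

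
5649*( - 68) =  - 384132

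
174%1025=174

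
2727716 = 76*35891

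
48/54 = 8/9= 0.89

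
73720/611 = 120 + 400/611 = 120.65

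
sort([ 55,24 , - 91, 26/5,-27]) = [ - 91,-27,26/5,24,55] 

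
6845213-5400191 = 1445022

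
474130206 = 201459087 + 272671119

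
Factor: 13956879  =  3^1*4652293^1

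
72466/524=138+77/262 =138.29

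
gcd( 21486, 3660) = 6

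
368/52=92/13 =7.08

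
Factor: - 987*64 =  - 2^6*3^1*7^1*47^1 = -63168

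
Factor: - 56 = -2^3*7^1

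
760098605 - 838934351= -78835746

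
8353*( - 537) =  - 4485561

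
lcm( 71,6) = 426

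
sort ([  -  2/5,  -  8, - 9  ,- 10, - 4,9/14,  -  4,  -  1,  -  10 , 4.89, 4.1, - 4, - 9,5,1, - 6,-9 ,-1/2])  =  [ - 10, - 10,-9, - 9,  -  9 , - 8,- 6, - 4 , -4 , - 4, -1,-1/2, - 2/5,9/14,1 , 4.1,  4.89 , 5 ] 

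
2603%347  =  174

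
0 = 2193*0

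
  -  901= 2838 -3739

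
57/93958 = 57/93958 =0.00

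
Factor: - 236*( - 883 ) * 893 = 2^2*19^1*47^1*59^1*883^1 = 186090484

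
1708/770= 2 + 12/55=2.22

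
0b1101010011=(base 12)5ab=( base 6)3535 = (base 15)3bb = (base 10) 851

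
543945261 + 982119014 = 1526064275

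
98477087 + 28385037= 126862124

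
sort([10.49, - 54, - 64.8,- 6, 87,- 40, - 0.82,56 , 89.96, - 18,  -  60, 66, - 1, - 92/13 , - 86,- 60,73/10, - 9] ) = [-86, - 64.8,-60,-60, - 54, - 40, - 18, - 9, - 92/13, - 6, - 1, - 0.82, 73/10, 10.49,56,  66, 87,89.96 ] 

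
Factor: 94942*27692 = 2^3*7^1*23^1*37^1*43^1*1283^1 = 2629133864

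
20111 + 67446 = 87557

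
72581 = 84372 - 11791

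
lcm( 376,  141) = 1128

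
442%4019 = 442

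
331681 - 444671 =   -  112990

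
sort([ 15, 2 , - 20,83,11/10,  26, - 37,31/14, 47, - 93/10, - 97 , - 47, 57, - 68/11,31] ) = [ - 97 , - 47, - 37, - 20, - 93/10 , - 68/11,11/10, 2,31/14,15, 26, 31, 47,57 , 83] 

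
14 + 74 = 88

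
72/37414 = 36/18707 = 0.00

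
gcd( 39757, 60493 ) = 1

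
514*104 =53456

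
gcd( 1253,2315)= 1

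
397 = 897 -500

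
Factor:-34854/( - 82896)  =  2^( - 3)*11^( - 1)*37^1 = 37/88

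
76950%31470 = 14010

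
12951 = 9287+3664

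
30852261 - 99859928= -69007667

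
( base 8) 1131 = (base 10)601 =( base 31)jc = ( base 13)373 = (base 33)I7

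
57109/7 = 57109/7 = 8158.43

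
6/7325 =6/7325 = 0.00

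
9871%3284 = 19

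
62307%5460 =2247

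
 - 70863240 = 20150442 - 91013682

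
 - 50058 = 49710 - 99768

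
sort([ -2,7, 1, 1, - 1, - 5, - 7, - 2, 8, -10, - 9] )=[ - 10,  -  9, - 7,-5, - 2,-2 , - 1 , 1 , 1, 7, 8] 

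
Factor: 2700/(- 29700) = -11^(-1) = - 1/11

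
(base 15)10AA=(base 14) 1407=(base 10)3535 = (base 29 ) 45Q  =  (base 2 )110111001111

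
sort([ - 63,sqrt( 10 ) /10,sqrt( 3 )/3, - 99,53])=[ - 99, - 63,sqrt(10 )/10, sqrt( 3) /3,53]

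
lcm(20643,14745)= 103215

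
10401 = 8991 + 1410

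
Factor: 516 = 2^2 *3^1 *43^1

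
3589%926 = 811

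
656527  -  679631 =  - 23104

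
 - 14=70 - 84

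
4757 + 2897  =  7654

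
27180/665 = 40  +  116/133 = 40.87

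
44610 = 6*7435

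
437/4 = 437/4 = 109.25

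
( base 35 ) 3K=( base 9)148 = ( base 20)65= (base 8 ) 175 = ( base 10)125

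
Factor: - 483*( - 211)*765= 3^3*5^1*7^1*17^1*23^1*  211^1  =  77963445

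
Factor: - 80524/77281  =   -2^2*41^1* 109^( - 1)*491^1*709^( - 1)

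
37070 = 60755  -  23685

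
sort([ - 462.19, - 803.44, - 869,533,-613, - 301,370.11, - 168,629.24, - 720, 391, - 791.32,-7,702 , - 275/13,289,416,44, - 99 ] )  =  [ - 869, - 803.44,-791.32, - 720, - 613, - 462.19,-301,  -  168,  -  99,-275/13, - 7,44,289,370.11 , 391,416,533,629.24,702]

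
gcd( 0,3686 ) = 3686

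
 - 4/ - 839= 4/839 = 0.00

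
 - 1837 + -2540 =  - 4377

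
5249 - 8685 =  - 3436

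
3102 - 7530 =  - 4428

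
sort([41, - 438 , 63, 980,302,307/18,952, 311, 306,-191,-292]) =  [-438, - 292,-191, 307/18,41,  63, 302,306,311,  952,980]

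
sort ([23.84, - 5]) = [ - 5,23.84]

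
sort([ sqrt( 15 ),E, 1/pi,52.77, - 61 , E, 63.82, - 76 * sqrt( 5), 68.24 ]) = [ - 76*sqrt( 5 ),-61,1/pi, E,E,sqrt( 15), 52.77,63.82,  68.24] 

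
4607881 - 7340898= - 2733017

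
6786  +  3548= 10334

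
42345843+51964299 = 94310142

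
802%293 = 216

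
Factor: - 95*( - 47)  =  5^1 * 19^1 * 47^1 =4465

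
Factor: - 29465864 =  - 2^3*3683233^1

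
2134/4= 1067/2 = 533.50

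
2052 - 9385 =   -  7333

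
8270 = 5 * 1654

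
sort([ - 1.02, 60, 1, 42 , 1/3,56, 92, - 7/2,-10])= [ - 10, - 7/2, - 1.02, 1/3,1,42,56,  60,92] 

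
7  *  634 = 4438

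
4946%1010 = 906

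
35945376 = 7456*4821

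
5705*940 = 5362700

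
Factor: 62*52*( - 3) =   -  9672 =- 2^3 * 3^1 * 13^1 * 31^1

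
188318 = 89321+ 98997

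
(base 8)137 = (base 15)65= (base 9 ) 115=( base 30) 35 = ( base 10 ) 95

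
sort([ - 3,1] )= [ - 3, 1 ]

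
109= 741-632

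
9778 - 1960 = 7818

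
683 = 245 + 438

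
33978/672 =809/16 = 50.56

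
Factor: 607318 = 2^1 * 29^1*37^1*283^1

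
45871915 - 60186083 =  - 14314168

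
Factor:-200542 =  - 2^1*  100271^1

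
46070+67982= 114052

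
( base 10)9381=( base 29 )b4e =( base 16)24A5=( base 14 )35c1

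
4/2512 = 1/628 = 0.00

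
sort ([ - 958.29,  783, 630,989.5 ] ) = [ - 958.29 , 630,783  ,  989.5 ] 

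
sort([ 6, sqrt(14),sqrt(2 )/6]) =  [sqrt( 2)/6,sqrt(14 ) , 6]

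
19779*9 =178011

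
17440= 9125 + 8315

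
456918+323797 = 780715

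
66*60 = 3960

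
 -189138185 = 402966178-592104363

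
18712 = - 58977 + 77689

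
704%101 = 98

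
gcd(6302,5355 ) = 1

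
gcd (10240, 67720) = 40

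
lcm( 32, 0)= 0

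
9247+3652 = 12899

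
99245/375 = 264+49/75 = 264.65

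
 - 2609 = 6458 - 9067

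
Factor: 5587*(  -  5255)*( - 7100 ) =208453763500 = 2^2*5^3*37^1*71^1*151^1*1051^1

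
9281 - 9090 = 191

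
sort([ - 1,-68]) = [- 68, - 1 ] 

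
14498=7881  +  6617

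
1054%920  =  134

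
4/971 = 4/971 = 0.00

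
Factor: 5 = 5^1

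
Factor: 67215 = 3^1*5^1*4481^1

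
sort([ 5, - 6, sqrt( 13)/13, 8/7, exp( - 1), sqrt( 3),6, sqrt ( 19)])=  [ - 6, sqrt( 13)/13, exp(  -  1),  8/7,sqrt(3),sqrt(19), 5,6]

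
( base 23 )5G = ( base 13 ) A1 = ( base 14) 95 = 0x83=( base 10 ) 131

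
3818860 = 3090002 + 728858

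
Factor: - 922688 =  - 2^6*13^1*1109^1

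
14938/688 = 7469/344 = 21.71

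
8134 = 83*98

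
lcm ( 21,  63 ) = 63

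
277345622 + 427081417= 704427039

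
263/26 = 263/26= 10.12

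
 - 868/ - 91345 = 868/91345 = 0.01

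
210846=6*35141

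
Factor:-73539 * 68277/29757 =  -  3^2*7^ ( - 1 )*11^1*13^( - 1)*109^( - 1 ) *2069^1*8171^1 = -1673674101/9919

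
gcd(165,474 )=3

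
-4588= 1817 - 6405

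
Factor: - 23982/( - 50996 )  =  2^ ( - 1) * 3^1*7^1*11^( - 1)*19^( - 1 )*61^( - 1)* 571^1 = 11991/25498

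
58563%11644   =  343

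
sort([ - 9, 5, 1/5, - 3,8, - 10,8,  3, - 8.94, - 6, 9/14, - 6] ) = [-10,-9 , - 8.94,  -  6, - 6,-3,  1/5,  9/14,3,5 , 8,8] 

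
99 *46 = 4554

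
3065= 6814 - 3749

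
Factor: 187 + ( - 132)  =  55 = 5^1 *11^1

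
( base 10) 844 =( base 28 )124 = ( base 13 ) 4cc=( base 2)1101001100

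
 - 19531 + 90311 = 70780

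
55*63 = 3465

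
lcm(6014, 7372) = 228532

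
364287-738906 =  - 374619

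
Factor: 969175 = 5^2*38767^1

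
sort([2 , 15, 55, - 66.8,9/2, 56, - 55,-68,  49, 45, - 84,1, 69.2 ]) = [ - 84, - 68, - 66.8,  -  55,1, 2, 9/2, 15, 45,49 , 55 , 56,69.2 ]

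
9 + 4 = 13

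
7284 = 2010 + 5274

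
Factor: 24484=2^2*6121^1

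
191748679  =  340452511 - 148703832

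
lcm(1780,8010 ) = 16020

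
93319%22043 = 5147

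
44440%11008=408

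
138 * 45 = 6210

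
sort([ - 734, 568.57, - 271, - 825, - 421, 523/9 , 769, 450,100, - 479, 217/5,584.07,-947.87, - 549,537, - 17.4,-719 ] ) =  [ - 947.87, - 825, - 734, - 719,- 549, - 479, - 421, - 271, - 17.4,217/5,523/9,100,450, 537,  568.57, 584.07, 769 ]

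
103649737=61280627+42369110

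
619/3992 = 619/3992 = 0.16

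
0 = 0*7925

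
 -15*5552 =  - 83280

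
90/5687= 90/5687 = 0.02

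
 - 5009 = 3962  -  8971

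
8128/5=8128/5 = 1625.60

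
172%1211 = 172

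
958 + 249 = 1207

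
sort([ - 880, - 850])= [ -880, - 850 ] 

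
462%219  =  24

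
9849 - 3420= 6429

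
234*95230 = 22283820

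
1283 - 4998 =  - 3715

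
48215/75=9643/15  =  642.87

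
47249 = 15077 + 32172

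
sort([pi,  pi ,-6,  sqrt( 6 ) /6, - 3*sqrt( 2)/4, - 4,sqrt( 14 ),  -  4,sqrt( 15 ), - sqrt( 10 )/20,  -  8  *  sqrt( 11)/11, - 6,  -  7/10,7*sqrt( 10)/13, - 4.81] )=[ - 6,-6, - 4.81, - 4, - 4, - 8*sqrt( 11 )/11,-3*sqrt(2 ) /4, - 7/10, - sqrt( 10)/20,sqrt( 6 ) /6,7*sqrt ( 10) /13, pi , pi, sqrt( 14),sqrt(15 ) ] 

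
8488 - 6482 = 2006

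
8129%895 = 74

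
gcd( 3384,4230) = 846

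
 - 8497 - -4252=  - 4245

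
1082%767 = 315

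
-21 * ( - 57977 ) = 1217517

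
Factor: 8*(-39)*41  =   - 2^3*3^1*13^1*41^1=- 12792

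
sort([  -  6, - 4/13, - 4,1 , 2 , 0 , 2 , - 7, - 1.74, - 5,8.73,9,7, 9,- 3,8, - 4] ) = [ - 7, - 6, - 5, - 4 , - 4,- 3, - 1.74, - 4/13,0  ,  1, 2,2,7,8,8.73,9,9 ] 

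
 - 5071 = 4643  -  9714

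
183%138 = 45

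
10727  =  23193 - 12466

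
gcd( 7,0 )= 7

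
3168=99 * 32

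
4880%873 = 515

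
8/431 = 8/431 = 0.02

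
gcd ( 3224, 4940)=52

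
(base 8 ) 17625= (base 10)8085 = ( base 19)137A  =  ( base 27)b2c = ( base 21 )I70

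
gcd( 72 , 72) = 72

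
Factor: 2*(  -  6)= -12 = -2^2 * 3^1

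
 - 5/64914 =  - 1 + 64909/64914 =- 0.00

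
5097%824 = 153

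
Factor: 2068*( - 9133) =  - 2^2*11^1 * 47^1*9133^1 = - 18887044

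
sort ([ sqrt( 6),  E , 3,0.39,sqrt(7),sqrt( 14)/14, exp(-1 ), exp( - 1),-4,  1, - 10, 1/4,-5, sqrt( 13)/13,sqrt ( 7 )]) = [ - 10, - 5 , - 4 , 1/4, sqrt ( 14)/14,  sqrt( 13)/13,exp (-1 ) , exp( - 1), 0.39, 1, sqrt (6 ), sqrt(7 ), sqrt(7), E,3]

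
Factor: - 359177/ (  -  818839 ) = 51311/116977 = 7^(-1) * 13^1*17^( - 1)*983^( - 1)*3947^1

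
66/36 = 1 + 5/6= 1.83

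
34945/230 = 151  +  43/46 = 151.93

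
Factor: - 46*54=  - 2^2*3^3*23^1 = -2484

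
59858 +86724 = 146582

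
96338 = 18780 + 77558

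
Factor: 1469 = 13^1*113^1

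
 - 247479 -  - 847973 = 600494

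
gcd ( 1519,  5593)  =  7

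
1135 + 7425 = 8560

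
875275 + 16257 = 891532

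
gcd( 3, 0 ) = 3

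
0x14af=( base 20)d4f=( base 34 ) 4JP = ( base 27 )773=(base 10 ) 5295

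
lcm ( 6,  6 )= 6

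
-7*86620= - 606340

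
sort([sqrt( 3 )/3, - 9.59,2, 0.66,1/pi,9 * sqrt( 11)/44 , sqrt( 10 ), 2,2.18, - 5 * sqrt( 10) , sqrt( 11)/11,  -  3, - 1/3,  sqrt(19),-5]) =[ - 5*sqrt(10), - 9.59,-5, - 3, - 1/3, sqrt(11 ) /11, 1/pi,sqrt( 3 )/3,0.66,9*sqrt ( 11)/44, 2,2,2.18, sqrt( 10),sqrt(19 )] 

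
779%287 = 205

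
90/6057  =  10/673 = 0.01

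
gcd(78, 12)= 6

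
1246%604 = 38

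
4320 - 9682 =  - 5362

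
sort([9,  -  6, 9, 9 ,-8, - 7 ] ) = [ - 8 , - 7, - 6, 9, 9, 9]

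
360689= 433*833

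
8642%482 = 448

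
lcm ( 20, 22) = 220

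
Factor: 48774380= 2^2*5^1*61^1*39979^1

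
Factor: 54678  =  2^1*3^1*13^1*701^1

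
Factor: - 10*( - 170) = 1700 = 2^2*5^2*17^1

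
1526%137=19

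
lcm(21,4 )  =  84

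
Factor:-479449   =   - 263^1*  1823^1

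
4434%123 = 6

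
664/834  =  332/417 = 0.80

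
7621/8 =952+ 5/8=952.62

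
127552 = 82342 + 45210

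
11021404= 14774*746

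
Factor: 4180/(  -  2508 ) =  - 5/3= - 3^( - 1)  *5^1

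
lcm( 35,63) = 315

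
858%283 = 9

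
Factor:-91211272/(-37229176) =419^1 * 27211^1*4653647^(- 1) = 11401409/4653647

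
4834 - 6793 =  - 1959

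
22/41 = 22/41 = 0.54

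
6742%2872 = 998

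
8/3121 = 8/3121  =  0.00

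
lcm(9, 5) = 45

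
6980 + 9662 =16642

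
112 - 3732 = -3620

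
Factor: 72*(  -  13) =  - 2^3 * 3^2*13^1 = - 936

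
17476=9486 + 7990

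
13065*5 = 65325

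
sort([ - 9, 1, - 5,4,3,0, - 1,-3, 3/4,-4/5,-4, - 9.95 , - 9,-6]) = [ - 9.95, - 9,-9 ,-6, - 5 ,-4 ,-3,-1, - 4/5,0, 3/4, 1, 3,4 ] 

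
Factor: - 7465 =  - 5^1*1493^1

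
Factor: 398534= 2^1*199267^1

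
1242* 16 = 19872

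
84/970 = 42/485 = 0.09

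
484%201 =82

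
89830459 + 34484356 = 124314815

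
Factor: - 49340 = - 2^2*5^1*2467^1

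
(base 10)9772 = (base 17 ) 1gde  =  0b10011000101100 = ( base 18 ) 1C2G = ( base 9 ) 14357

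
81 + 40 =121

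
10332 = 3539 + 6793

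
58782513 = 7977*7369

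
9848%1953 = 83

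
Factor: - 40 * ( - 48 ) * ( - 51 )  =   - 2^7*3^2 * 5^1*17^1=- 97920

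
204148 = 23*8876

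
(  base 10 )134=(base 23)5j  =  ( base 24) 5E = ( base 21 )68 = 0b10000110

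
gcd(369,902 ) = 41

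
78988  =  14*5642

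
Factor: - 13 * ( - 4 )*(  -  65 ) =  - 2^2*5^1*13^2 =- 3380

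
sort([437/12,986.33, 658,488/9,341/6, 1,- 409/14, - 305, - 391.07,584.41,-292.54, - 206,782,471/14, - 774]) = [-774,- 391.07, -305,-292.54, - 206, - 409/14, 1,471/14, 437/12,488/9, 341/6,584.41,658,782,986.33]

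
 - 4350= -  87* 50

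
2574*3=7722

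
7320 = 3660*2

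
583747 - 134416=449331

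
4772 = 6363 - 1591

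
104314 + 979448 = 1083762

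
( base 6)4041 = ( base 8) 1571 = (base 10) 889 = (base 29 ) 11j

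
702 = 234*3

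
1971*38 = 74898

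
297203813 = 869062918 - 571859105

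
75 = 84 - 9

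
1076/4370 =538/2185= 0.25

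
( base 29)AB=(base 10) 301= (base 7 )610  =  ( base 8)455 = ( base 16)12d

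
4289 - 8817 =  -4528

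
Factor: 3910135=5^1*709^1*1103^1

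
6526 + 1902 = 8428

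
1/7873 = 1/7873 = 0.00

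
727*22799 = 16574873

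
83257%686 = 251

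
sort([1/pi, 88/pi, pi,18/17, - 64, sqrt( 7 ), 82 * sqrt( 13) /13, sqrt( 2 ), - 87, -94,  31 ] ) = [ - 94, - 87, - 64,  1/pi,18/17,  sqrt( 2), sqrt( 7),  pi,  82*sqrt( 13) /13, 88/pi, 31] 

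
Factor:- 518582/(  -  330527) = 2^1 *103^( - 1 )*383^1*677^1*3209^( - 1)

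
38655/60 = 2577/4 = 644.25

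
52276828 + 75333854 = 127610682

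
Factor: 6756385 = 5^1*37^1*59^1 * 619^1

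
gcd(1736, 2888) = 8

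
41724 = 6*6954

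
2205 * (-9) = -19845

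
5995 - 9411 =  - 3416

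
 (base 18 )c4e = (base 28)51q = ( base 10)3974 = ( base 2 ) 111110000110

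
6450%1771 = 1137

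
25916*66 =1710456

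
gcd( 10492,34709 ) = 61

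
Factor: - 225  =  -3^2*5^2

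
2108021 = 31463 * 67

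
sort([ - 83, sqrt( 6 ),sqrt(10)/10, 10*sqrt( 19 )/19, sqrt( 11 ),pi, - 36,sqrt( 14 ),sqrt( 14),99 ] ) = [ - 83, - 36,sqrt( 10 )/10,  10 * sqrt(19)/19, sqrt( 6 ), pi, sqrt( 11 ), sqrt( 14),sqrt( 14),  99 ] 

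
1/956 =1/956 = 0.00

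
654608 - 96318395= - 95663787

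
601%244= 113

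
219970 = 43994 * 5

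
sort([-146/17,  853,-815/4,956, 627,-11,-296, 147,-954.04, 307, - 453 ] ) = [ - 954.04,-453,- 296, - 815/4  , -11,-146/17, 147, 307 , 627, 853 , 956]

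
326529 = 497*657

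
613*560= 343280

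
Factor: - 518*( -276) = 142968 =2^3*3^1*7^1*23^1*37^1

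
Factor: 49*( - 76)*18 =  - 2^3*3^2 * 7^2 * 19^1 = - 67032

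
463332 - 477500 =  - 14168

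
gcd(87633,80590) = 1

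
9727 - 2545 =7182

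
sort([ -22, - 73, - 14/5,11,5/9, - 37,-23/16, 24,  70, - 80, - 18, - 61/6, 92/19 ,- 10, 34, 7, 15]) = [  -  80,-73, - 37 , - 22,  -  18, - 61/6,-10, - 14/5,  -  23/16, 5/9,92/19,7, 11,15 , 24, 34,70 ] 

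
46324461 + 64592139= 110916600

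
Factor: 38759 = 7^3 * 113^1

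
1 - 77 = -76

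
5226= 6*871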